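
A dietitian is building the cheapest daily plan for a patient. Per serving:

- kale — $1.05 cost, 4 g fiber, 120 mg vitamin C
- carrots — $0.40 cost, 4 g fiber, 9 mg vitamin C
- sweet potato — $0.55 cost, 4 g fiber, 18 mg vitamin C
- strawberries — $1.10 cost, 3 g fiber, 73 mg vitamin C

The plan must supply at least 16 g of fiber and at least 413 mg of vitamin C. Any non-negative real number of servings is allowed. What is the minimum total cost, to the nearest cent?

$3.81

kale only: max(16/4, 413/120) = 4 servings → $4.20.
carrots only: max(16/4, 413/9) = 45.89 servings → $18.36.
sweet potato only: max(16/4, 413/18) = 22.94 servings → $12.62.
strawberries only: max(16/3, 413/73) = 5.658 servings → $6.22.
kale + carrots with both tight: 3.396 servings and 0.6036 servings → $3.81.
kale + sweet potato with both tight: 3.343 servings and 0.6569 servings → $3.87.
kale + strawberries with both tight: 1.044 servings and 3.941 servings → $5.43.
carrots + sweet potato with both targets exact would need a negative amount; discard.
carrots + strawberries: the both-tight solution has a negative serving — not a feasible corner.
sweet potato + strawberries: the both-tight solution has a negative serving — not a feasible corner.
Cheapest feasible corner: $3.81.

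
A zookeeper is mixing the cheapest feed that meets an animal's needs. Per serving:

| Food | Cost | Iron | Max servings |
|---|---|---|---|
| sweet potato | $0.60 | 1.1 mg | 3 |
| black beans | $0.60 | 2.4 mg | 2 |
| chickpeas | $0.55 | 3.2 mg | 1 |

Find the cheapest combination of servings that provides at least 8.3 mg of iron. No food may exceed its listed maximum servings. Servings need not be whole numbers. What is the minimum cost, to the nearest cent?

$1.91

Cost per mg of iron: chickpeas $0.1719, black beans $0.2500, sweet potato $0.5455.
Take 1 serving of chickpeas: +3.2 mg iron for $0.55 (total $0.55, still need 5.1 mg).
Take 2 servings of black beans: +4.8 mg iron for $1.20 (total $1.75, still need 0.3 mg).
Take 0.2727 servings of sweet potato: +0.3 mg iron for $0.16 (total $1.91, still need 0.0 mg).
Filling from the cheapest source first is optimal under one linear minimum: $1.91.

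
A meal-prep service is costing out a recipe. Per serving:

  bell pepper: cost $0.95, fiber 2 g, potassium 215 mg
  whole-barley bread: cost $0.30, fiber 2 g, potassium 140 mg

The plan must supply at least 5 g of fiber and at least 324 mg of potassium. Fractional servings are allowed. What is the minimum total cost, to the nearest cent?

$0.75

This is a tiny linear program; its minimum lies at a vertex of the feasible set. List the vertices and price them.
bell pepper only: max(5/2, 324/215) = 2.5 servings → $2.38.
whole-barley bread only: max(5/2, 324/140) = 2.5 servings → $0.75.
bell pepper + whole-barley bread with both targets exact would need a negative amount; discard.
So the least-cost plan costs $0.75.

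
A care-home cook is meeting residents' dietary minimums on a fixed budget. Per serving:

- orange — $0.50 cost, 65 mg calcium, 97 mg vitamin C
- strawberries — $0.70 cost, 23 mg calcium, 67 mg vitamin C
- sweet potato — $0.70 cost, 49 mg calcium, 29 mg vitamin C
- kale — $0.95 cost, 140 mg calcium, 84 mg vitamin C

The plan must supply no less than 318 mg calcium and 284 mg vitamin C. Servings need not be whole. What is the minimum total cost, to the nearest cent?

The cheapest plan sits at a corner of the feasible region — with two constraints it uses at most two foods.
orange only: max(318/65, 284/97) = 4.892 servings → $2.45.
strawberries only: max(318/23, 284/67) = 13.83 servings → $9.68.
sweet potato only: max(318/49, 284/29) = 9.793 servings → $6.86.
kale only: max(318/140, 284/84) = 3.381 servings → $3.21.
orange + strawberries with both targets exact would need a negative amount; discard.
orange + sweet potato with both tight: 1.637 servings and 4.319 servings → $3.84.
orange + kale with both tight: 1.607 servings and 1.525 servings → $2.25.
strawberries + sweet potato with both tight: 1.794 servings and 5.648 servings → $5.21.
strawberries + kale with both tight: 1.752 servings and 1.984 servings → $3.11.
sweet potato + kale with both targets exact would need a negative amount; discard.
The minimum over all feasible corners is $2.25.

$2.25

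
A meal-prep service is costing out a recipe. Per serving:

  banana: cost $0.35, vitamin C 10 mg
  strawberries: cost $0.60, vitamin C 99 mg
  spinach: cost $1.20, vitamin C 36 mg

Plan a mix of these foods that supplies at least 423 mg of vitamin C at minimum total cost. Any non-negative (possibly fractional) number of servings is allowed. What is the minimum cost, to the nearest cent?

Cost per mg of vitamin C: strawberries $0.0061, spinach $0.0333, banana $0.0350.
With no serving limits, use only strawberries: 423 mg / 99 mg = 4.273 servings × $0.60 = $2.56.

$2.56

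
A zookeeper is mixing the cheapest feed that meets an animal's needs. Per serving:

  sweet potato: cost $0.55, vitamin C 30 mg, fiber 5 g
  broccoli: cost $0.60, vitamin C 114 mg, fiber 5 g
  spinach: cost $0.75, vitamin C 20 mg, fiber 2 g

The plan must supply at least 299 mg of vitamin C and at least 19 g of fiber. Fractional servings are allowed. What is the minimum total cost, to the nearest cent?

$2.20

For a min-cost LP with two ≥-constraints, a basic feasible solution has at most two positive variables.
sweet potato only: max(299/30, 19/5) = 9.967 servings → $5.48.
broccoli only: max(299/114, 19/5) = 3.8 servings → $2.28.
spinach only: max(299/20, 19/2) = 14.95 servings → $11.21.
sweet potato + broccoli with both tight: 1.598 servings and 2.202 servings → $2.20.
sweet potato + spinach: the both-tight solution has a negative serving — not a feasible corner.
broccoli + spinach with both tight: 1.703 servings and 5.242 servings → $4.95.
Cheapest feasible corner: $2.20.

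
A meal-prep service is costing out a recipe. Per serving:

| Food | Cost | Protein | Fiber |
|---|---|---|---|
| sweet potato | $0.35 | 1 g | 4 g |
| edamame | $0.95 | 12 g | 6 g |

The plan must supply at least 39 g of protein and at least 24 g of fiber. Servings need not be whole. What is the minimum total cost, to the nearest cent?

sweet potato only: max(39/1, 24/4) = 39 servings → $13.65.
edamame only: max(39/12, 24/6) = 4 servings → $3.80.
sweet potato + edamame with both tight: 1.286 servings and 3.143 servings → $3.44.
Cheapest feasible corner: $3.44.

$3.44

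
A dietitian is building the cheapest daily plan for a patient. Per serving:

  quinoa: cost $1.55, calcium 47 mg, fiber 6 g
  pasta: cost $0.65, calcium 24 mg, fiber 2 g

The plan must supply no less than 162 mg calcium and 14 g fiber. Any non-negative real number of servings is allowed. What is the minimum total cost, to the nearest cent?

Compare the cost at each extreme point of the feasible region.
quinoa only: max(162/47, 14/6) = 3.447 servings → $5.34.
pasta only: max(162/24, 14/2) = 7 servings → $4.55.
quinoa + pasta with both tight: 0.24 servings and 6.28 servings → $4.45.
Cheapest feasible corner: $4.45.

$4.45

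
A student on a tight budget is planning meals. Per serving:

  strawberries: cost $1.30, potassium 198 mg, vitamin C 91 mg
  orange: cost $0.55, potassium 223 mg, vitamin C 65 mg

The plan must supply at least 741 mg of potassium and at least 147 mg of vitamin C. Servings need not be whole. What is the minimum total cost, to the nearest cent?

Compare the cost at each extreme point of the feasible region.
strawberries only: max(741/198, 147/91) = 3.742 servings → $4.87.
orange only: max(741/223, 147/65) = 3.323 servings → $1.83.
strawberries + orange: intersection lies outside the first quadrant.
So the least-cost plan costs $1.83.

$1.83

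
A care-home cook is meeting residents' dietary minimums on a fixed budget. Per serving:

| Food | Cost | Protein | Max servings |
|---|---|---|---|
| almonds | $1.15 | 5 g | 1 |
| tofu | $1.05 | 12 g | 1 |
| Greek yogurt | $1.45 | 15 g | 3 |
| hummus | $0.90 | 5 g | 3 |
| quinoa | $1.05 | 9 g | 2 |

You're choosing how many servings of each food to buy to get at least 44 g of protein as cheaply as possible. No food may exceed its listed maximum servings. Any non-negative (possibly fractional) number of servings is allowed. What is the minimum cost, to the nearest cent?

$4.14

Cost per g of protein: tofu $0.0875, Greek yogurt $0.0967, quinoa $0.1167, hummus $0.1800, almonds $0.2300.
Take 1 serving of tofu: +12.0 g protein for $1.05 (total $1.05, still need 32.0 g).
Take 2.133 servings of Greek yogurt: +32.0 g protein for $3.09 (total $4.14, still need 0.0 g).
Filling from the cheapest source first is optimal under one linear minimum: $4.14.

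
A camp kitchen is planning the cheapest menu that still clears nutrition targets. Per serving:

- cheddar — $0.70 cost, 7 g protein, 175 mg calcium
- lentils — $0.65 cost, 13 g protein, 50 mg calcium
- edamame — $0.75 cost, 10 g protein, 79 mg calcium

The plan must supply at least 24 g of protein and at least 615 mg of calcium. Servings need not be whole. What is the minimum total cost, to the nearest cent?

cheddar only: max(24/7, 615/175) = 3.514 servings → $2.46.
lentils only: max(24/13, 615/50) = 12.3 servings → $8.00.
edamame only: max(24/10, 615/79) = 7.785 servings → $5.84.
cheddar + lentils with both targets exact would need a negative amount; discard.
cheddar + edamame: intersection lies outside the first quadrant.
lentils + edamame: intersection lies outside the first quadrant.
So the least-cost plan costs $2.46.

$2.46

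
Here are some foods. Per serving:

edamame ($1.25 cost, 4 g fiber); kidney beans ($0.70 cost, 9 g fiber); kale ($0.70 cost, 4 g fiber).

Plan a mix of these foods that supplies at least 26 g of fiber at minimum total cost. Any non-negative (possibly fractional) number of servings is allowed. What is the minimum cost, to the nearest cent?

$2.02

Cost per g of fiber: kidney beans $0.0778, kale $0.1750, edamame $0.3125.
With no serving limits, use only kidney beans: 26 g / 9 g = 2.889 servings × $0.70 = $2.02.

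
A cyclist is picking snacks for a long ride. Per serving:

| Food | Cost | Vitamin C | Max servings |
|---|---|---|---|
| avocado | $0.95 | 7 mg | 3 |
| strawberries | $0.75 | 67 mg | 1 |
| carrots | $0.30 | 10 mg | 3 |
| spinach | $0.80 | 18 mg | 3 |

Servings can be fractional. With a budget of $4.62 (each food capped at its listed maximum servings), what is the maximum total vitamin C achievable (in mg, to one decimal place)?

Vitamin C per dollar: strawberries 89.33, carrots 33.33, spinach 22.5, avocado 7.368.
Take 1 serving of strawberries: spends $0.75, +67.0 mg vitamin C (running total 67.0 mg).
Take 3 servings of carrots: spends $0.90, +30.0 mg vitamin C (running total 97.0 mg).
Take 3 servings of spinach: spends $2.40, +54.0 mg vitamin C (running total 151.0 mg).
Take 0.6 servings of avocado: spends $0.57, +4.2 mg vitamin C (running total 155.2 mg).
Greedy by best ratio exhausts the cost allowance optimally: 155.2 mg.

155.2 mg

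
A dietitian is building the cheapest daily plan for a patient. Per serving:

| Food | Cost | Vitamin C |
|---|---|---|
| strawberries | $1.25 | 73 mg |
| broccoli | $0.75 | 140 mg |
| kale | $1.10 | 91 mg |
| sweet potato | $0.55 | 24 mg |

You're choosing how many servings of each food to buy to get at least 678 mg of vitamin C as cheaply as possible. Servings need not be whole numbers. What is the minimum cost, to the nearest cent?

$3.63

Cost per mg of vitamin C: broccoli $0.0054, kale $0.0121, strawberries $0.0171, sweet potato $0.0229.
With no serving limits, use only broccoli: 678 mg / 140 mg = 4.843 servings × $0.75 = $3.63.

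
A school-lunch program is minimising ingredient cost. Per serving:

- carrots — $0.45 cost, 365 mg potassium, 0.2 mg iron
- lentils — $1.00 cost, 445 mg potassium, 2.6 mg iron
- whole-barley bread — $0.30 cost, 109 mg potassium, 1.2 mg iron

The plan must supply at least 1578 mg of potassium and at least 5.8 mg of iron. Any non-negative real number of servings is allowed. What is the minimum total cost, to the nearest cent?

$2.66

For a min-cost LP with two ≥-constraints, a basic feasible solution has at most two positive variables.
carrots only: max(1578/365, 5.8/0.2) = 29 servings → $13.05.
lentils only: max(1578/445, 5.8/2.6) = 3.546 servings → $3.55.
whole-barley bread only: max(1578/109, 5.8/1.2) = 14.48 servings → $4.34.
carrots + lentils with both tight: 1.77 servings and 2.095 servings → $2.89.
carrots + whole-barley bread with both tight: 3.031 servings and 4.328 servings → $2.66.
lentils + whole-barley bread: intersection lies outside the first quadrant.
Cheapest feasible corner: $2.66.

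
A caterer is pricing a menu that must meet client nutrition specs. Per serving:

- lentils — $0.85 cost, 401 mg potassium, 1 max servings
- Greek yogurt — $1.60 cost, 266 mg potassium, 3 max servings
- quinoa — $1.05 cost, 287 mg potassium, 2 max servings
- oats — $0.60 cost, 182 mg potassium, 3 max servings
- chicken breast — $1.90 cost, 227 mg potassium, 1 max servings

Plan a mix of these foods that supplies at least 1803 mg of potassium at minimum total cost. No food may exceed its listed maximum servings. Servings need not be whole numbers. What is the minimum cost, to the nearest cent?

$6.45

Cost per mg of potassium: lentils $0.0021, oats $0.0033, quinoa $0.0037, Greek yogurt $0.0060, chicken breast $0.0084.
Take 1 serving of lentils: +401.0 mg potassium for $0.85 (total $0.85, still need 1402.0 mg).
Take 3 servings of oats: +546.0 mg potassium for $1.80 (total $2.65, still need 856.0 mg).
Take 2 servings of quinoa: +574.0 mg potassium for $2.10 (total $4.75, still need 282.0 mg).
Take 1.06 servings of Greek yogurt: +282.0 mg potassium for $1.70 (total $6.45, still need 0.0 mg).
Greedy by cheapest-per-mg is optimal for a single linear constraint, so the minimum cost is $6.45.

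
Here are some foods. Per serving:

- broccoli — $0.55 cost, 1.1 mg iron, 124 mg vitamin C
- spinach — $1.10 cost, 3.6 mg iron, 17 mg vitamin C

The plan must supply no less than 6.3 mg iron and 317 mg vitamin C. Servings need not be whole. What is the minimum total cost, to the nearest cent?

broccoli only: max(6.3/1.1, 317/124) = 5.727 servings → $3.15.
spinach only: max(6.3/3.6, 317/17) = 18.65 servings → $20.51.
broccoli + spinach with both tight: 2.418 servings and 1.011 servings → $2.44.
Cheapest feasible corner: $2.44.

$2.44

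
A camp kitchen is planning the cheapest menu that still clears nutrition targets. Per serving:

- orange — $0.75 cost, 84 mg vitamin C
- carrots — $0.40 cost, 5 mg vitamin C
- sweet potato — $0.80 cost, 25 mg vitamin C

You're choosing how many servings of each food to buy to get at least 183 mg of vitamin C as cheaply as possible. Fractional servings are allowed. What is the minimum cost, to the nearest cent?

Cost per mg of vitamin C: orange $0.0089, sweet potato $0.0320, carrots $0.0800.
With no serving limits, use only orange: 183 mg / 84 mg = 2.179 servings × $0.75 = $1.63.

$1.63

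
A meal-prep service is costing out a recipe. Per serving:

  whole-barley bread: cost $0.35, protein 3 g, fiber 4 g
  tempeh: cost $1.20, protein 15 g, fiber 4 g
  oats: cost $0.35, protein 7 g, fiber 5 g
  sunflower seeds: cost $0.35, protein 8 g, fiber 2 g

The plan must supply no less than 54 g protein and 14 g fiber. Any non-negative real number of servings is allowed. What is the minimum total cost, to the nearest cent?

An LP optimum is at a vertex; with two nutrient constraints at most two foods are used. Check each candidate.
whole-barley bread only: max(54/3, 14/4) = 18 servings → $6.30.
tempeh only: max(54/15, 14/4) = 3.6 servings → $4.32.
oats only: max(54/7, 14/5) = 7.714 servings → $2.70.
sunflower seeds only: max(54/8, 14/2) = 7 servings → $2.45.
whole-barley bread + tempeh: the both-tight solution has a negative serving — not a feasible corner.
whole-barley bread + oats with both targets exact would need a negative amount; discard.
whole-barley bread + sunflower seeds with both tight: 0.1538 servings and 6.692 servings → $2.40.
tempeh + oats: the both-tight solution has a negative serving — not a feasible corner.
tempeh + sunflower seeds with both tight: 2 servings and 3 servings → $3.45.
oats + sunflower seeds with both tight: 0.1538 servings and 6.615 servings → $2.37.
Cheapest feasible corner: $2.37.

$2.37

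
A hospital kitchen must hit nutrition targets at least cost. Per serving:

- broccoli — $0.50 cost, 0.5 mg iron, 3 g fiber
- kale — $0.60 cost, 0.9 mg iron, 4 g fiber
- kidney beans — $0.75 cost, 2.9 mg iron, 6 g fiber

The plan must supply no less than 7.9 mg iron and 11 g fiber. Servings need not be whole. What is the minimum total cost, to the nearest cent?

$2.04

An LP optimum is at a vertex; with two nutrient constraints at most two foods are used. Check each candidate.
broccoli only: max(7.9/0.5, 11/3) = 15.8 servings → $7.90.
kale only: max(7.9/0.9, 11/4) = 8.778 servings → $5.27.
kidney beans only: max(7.9/2.9, 11/6) = 2.724 servings → $2.04.
broccoli + kale: the both-tight solution has a negative serving — not a feasible corner.
broccoli + kidney beans: intersection lies outside the first quadrant.
kale + kidney beans with both targets exact would need a negative amount; discard.
The minimum over all feasible corners is $2.04.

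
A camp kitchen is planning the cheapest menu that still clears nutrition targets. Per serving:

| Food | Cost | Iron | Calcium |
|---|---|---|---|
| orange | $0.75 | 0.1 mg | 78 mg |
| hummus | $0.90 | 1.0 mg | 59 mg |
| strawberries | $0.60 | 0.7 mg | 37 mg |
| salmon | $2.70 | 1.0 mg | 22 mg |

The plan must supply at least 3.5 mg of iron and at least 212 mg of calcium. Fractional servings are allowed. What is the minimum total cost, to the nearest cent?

A basic optimal solution has at most two foods positive. Try each food alone and each pair with both targets met exactly.
orange only: max(3.5/0.1, 212/78) = 35 servings → $26.25.
hummus only: max(3.5/1.0, 212/59) = 3.593 servings → $3.23.
strawberries only: max(3.5/0.7, 212/37) = 5.73 servings → $3.44.
salmon only: max(3.5/1.0, 212/22) = 9.636 servings → $26.02.
orange + hummus with both tight: 0.07628 servings and 3.492 servings → $3.20.
orange + strawberries with both tight: 0.3713 servings and 4.947 servings → $3.25.
orange + salmon with both tight: 1.781 servings and 3.322 servings → $10.30.
hummus + strawberries with both targets exact would need a negative amount; discard.
hummus + salmon with both targets exact would need a negative amount; discard.
strawberries + salmon: the both-tight solution has a negative serving — not a feasible corner.
So the least-cost plan costs $3.20.

$3.20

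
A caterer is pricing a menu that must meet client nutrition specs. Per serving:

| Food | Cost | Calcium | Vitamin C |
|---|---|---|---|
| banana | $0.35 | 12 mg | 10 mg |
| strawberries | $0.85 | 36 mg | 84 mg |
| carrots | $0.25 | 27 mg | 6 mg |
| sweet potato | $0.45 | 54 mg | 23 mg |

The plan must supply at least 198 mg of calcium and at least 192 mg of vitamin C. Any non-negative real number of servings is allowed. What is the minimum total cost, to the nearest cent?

$2.51

Check every corner: each single food scaled to meet both minima, and each pair solved so both constraints bind.
banana only: max(198/12, 192/10) = 19.2 servings → $6.72.
strawberries only: max(198/36, 192/84) = 5.5 servings → $4.67.
carrots only: max(198/27, 192/6) = 32 servings → $8.00.
sweet potato only: max(198/54, 192/23) = 8.348 servings → $3.76.
banana + strawberries with both tight: 15 servings and 0.5 servings → $5.67.
banana + carrots with both targets exact would need a negative amount; discard.
banana + sweet potato with both targets exact would need a negative amount; discard.
strawberries + carrots with both tight: 1.947 servings and 4.737 servings → $2.84.
strawberries + sweet potato with both tight: 1.568 servings and 2.621 servings → $2.51.
carrots + sweet potato: the both-tight solution has a negative serving — not a feasible corner.
The minimum over all feasible corners is $2.51.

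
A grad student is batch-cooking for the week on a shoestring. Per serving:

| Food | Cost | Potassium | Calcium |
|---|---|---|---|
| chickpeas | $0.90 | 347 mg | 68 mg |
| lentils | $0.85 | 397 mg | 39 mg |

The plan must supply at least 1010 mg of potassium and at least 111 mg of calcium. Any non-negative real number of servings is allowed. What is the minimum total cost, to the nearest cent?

chickpeas only: max(1010/347, 111/68) = 2.911 servings → $2.62.
lentils only: max(1010/397, 111/39) = 2.846 servings → $2.42.
chickpeas + lentils with both tight: 0.3474 servings and 2.24 servings → $2.22.
Cheapest feasible corner: $2.22.

$2.22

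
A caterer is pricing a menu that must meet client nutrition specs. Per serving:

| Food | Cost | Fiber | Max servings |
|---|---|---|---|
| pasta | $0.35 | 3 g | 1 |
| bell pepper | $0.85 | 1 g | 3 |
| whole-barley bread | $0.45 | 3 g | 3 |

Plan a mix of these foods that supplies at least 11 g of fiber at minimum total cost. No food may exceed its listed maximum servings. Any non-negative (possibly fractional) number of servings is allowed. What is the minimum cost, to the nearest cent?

Cost per g of fiber: pasta $0.1167, whole-barley bread $0.1500, bell pepper $0.8500.
Take 1 serving of pasta: +3.0 g fiber for $0.35 (total $0.35, still need 8.0 g).
Take 2.667 servings of whole-barley bread: +8.0 g fiber for $1.20 (total $1.55, still need 0.0 g).
Greedy by cheapest-per-g is optimal for a single linear constraint, so the minimum cost is $1.55.

$1.55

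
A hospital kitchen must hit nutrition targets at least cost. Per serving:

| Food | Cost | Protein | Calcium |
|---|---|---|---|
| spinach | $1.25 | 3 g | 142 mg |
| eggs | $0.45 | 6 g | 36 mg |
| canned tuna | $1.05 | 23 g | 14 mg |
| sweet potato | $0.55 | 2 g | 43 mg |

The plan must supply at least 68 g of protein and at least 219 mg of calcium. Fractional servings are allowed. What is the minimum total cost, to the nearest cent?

An LP optimum is at a vertex; with two nutrient constraints at most two foods are used. Check each candidate.
spinach only: max(68/3, 219/142) = 22.67 servings → $28.33.
eggs only: max(68/6, 219/36) = 11.33 servings → $5.10.
canned tuna only: max(68/23, 219/14) = 15.64 servings → $16.43.
sweet potato only: max(68/2, 219/43) = 34 servings → $18.70.
spinach + eggs with both targets exact would need a negative amount; discard.
spinach + canned tuna with both tight: 1.267 servings and 2.791 servings → $4.51.
spinach + sweet potato with both targets exact would need a negative amount; discard.
eggs + canned tuna with both tight: 5.491 servings and 1.524 servings → $4.07.
eggs + sweet potato with both targets exact would need a negative amount; discard.
canned tuna + sweet potato with both tight: 2.587 servings and 4.251 servings → $5.05.
Cheapest feasible corner: $4.07.

$4.07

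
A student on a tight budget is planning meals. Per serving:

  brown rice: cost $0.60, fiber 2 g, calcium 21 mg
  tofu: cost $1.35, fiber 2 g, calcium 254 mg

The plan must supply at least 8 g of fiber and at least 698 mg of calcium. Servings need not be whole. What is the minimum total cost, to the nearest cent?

This is a tiny linear program; its minimum lies at a vertex of the feasible set. List the vertices and price them.
brown rice only: max(8/2, 698/21) = 33.24 servings → $19.94.
tofu only: max(8/2, 698/254) = 4 servings → $5.40.
brown rice + tofu with both tight: 1.365 servings and 2.635 servings → $4.38.
Cheapest feasible corner: $4.38.

$4.38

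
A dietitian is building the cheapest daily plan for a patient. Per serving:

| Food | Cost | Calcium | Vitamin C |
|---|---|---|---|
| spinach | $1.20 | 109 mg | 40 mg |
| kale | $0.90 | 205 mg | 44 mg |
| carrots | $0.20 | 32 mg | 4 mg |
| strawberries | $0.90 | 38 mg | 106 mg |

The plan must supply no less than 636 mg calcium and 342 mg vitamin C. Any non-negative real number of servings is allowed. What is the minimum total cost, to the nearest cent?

$4.33

A basic optimal solution has at most two foods positive. Try each food alone and each pair with both targets met exactly.
spinach only: max(636/109, 342/40) = 8.55 servings → $10.26.
kale only: max(636/205, 342/44) = 7.773 servings → $7.00.
carrots only: max(636/32, 342/4) = 85.5 servings → $17.10.
strawberries only: max(636/38, 342/106) = 16.74 servings → $15.06.
spinach + kale: intersection lies outside the first quadrant.
spinach + carrots: intersection lies outside the first quadrant.
spinach + strawberries with both tight: 5.424 servings and 1.18 servings → $7.57.
kale + carrots: intersection lies outside the first quadrant.
kale + strawberries with both tight: 2.713 servings and 2.1 servings → $4.33.
carrots + strawberries with both tight: 16.8 servings and 2.593 servings → $5.69.
Cheapest feasible corner: $4.33.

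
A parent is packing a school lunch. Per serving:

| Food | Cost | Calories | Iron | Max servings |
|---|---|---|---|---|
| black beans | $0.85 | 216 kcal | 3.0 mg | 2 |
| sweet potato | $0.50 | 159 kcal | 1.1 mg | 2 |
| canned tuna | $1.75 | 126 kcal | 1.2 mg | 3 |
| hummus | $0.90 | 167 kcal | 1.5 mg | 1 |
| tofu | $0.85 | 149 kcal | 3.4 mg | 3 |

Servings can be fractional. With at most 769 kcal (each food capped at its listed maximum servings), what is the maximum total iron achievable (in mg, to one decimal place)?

Iron per kcal: tofu 0.02282, black beans 0.01389, canned tuna 0.009524, hummus 0.008982, sweet potato 0.006918.
Take 3 servings of tofu: uses 447 kcal, +10.2 mg iron (running total 10.2 mg).
Take 1.491 servings of black beans: uses 322 kcal, +4.5 mg iron (running total 14.7 mg).
Greedy by best ratio exhausts the calories allowance optimally: 14.7 mg.

14.7 mg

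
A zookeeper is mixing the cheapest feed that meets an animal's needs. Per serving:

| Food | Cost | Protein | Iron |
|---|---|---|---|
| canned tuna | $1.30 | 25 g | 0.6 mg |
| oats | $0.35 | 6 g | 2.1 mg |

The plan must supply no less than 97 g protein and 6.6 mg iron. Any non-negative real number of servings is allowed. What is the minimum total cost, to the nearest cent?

$5.13

Two binding constraints pin down two serving amounts, so the optimal mix uses at most two foods. The candidates are each food alone (scaled to the tighter of protein/iron) and each pair with both constraints tight.
canned tuna only: max(97/25, 6.6/0.6) = 11 servings → $14.30.
oats only: max(97/6, 6.6/2.1) = 16.17 servings → $5.66.
canned tuna + oats with both tight: 3.356 servings and 2.184 servings → $5.13.
So the least-cost plan costs $5.13.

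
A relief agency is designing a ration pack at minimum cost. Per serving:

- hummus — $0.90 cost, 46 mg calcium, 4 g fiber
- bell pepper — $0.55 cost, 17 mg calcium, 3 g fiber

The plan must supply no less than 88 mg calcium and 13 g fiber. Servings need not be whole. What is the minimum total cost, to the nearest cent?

Minimising a linear cost over {calcium ≥ 88, fiber ≥ 13, servings ≥ 0} — the optimum is at a vertex, using one or two foods.
hummus only: max(88/46, 13/4) = 3.25 servings → $2.92.
bell pepper only: max(88/17, 13/3) = 5.176 servings → $2.85.
hummus + bell pepper with both tight: 0.6143 servings and 3.514 servings → $2.49.
The minimum over all feasible corners is $2.49.

$2.49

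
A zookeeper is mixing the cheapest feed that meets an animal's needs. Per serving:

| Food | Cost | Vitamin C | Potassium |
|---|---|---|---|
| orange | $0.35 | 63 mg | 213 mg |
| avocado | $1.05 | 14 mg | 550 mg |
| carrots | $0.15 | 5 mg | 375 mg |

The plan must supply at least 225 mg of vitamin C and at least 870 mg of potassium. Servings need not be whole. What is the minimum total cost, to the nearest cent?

With two linear requirements the optimum uses one or two foods; enumerate the corners.
orange only: max(225/63, 870/213) = 4.085 servings → $1.43.
avocado only: max(225/14, 870/550) = 16.07 servings → $16.88.
carrots only: max(225/5, 870/375) = 45 servings → $6.75.
orange + avocado with both tight: 3.523 servings and 0.2174 servings → $1.46.
orange + carrots with both tight: 3.547 servings and 0.3052 servings → $1.29.
avocado + carrots with both targets exact would need a negative amount; discard.
The minimum over all feasible corners is $1.29.

$1.29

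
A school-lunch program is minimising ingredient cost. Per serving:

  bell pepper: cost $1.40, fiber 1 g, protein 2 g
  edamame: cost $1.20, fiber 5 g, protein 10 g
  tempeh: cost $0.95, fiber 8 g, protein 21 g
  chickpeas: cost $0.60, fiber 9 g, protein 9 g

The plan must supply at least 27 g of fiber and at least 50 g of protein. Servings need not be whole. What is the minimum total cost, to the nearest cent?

$2.54

bell pepper only: max(27/1, 50/2) = 27 servings → $37.80.
edamame only: max(27/5, 50/10) = 5.4 servings → $6.48.
tempeh only: max(27/8, 50/21) = 3.375 servings → $3.21.
chickpeas only: max(27/9, 50/9) = 5.556 servings → $3.33.
bell pepper + edamame (both tight): parallel constraints — no distinct corner.
bell pepper + tempeh: the both-tight solution has a negative serving — not a feasible corner.
bell pepper + chickpeas with both tight: 23 servings and 0.4444 servings → $32.47.
edamame + tempeh: the both-tight solution has a negative serving — not a feasible corner.
edamame + chickpeas with both tight: 4.6 servings and 0.4444 servings → $5.79.
tempeh + chickpeas with both tight: 1.769 servings and 1.427 servings → $2.54.
Cheapest feasible corner: $2.54.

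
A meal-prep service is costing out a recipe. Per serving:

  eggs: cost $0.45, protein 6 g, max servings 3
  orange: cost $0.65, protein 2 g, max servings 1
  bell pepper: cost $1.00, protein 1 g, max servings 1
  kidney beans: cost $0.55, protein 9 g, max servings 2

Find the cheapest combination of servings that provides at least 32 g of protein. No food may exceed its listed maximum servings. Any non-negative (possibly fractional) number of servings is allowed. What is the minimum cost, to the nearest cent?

Cost per g of protein: kidney beans $0.0611, eggs $0.0750, orange $0.3250, bell pepper $1.0000.
Take 2 servings of kidney beans: +18.0 g protein for $1.10 (total $1.10, still need 14.0 g).
Take 2.333 servings of eggs: +14.0 g protein for $1.05 (total $2.15, still need 0.0 g).
Filling from the cheapest source first is optimal under one linear minimum: $2.15.

$2.15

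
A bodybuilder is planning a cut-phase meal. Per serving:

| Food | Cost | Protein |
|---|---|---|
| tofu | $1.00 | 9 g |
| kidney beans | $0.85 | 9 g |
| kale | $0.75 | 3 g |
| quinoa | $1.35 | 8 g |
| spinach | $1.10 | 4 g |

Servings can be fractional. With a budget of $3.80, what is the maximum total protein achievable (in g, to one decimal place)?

Protein per dollar: kidney beans 10.59, tofu 9, quinoa 5.926, kale 4, spinach 3.636.
With no serving limits, spend the whole cost allowance on kidney beans: $3.80 / $0.85 × 9 g = 40.2 g.

40.2 g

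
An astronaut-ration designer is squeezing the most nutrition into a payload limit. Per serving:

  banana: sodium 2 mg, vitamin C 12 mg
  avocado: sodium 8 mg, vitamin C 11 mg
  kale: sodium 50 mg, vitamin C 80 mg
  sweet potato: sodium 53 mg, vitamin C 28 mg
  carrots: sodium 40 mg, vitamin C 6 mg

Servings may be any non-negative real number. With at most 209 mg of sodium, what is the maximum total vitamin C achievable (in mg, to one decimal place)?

Vitamin C per mg sodium: banana 6, kale 1.6, avocado 1.375, sweet potato 0.5283, carrots 0.15.
With no serving limits, spend the whole sodium allowance on banana: 209 mg / 2 mg × 12 mg = 1254.0 mg.

1254.0 mg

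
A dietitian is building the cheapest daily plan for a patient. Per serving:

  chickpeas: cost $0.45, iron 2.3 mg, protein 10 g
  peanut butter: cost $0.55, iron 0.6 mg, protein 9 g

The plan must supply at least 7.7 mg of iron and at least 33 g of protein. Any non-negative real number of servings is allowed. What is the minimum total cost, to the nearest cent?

$1.51

With two linear requirements the optimum uses one or two foods; enumerate the corners.
chickpeas only: max(7.7/2.3, 33/10) = 3.348 servings → $1.51.
peanut butter only: max(7.7/0.6, 33/9) = 12.83 servings → $7.06.
chickpeas + peanut butter with both targets exact would need a negative amount; discard.
Cheapest feasible corner: $1.51.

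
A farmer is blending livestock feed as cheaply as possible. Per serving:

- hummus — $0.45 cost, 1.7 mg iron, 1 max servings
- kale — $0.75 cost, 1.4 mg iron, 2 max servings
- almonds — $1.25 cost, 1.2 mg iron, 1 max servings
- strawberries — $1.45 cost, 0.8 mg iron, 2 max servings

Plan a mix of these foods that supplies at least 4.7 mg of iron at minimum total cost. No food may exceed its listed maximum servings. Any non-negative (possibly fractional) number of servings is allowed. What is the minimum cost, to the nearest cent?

Cost per mg of iron: hummus $0.2647, kale $0.5357, almonds $1.0417, strawberries $1.8125.
Take 1 serving of hummus: +1.7 mg iron for $0.45 (total $0.45, still need 3.0 mg).
Take 2 servings of kale: +2.8 mg iron for $1.50 (total $1.95, still need 0.2 mg).
Take 0.1667 servings of almonds: +0.2 mg iron for $0.21 (total $2.16, still need 0.0 mg).
Filling from the cheapest source first is optimal under one linear minimum: $2.16.

$2.16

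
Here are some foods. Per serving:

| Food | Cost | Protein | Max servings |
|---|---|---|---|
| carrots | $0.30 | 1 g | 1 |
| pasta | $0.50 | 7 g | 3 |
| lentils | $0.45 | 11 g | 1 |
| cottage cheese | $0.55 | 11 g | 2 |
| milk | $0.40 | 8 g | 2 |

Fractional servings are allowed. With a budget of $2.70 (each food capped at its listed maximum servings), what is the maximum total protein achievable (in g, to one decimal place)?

Protein per dollar: lentils 24.44, cottage cheese 20, milk 20, pasta 14, carrots 3.333.
Take 1 serving of lentils: spends $0.45, +11.0 g protein (running total 11.0 g).
Take 2 servings of cottage cheese: spends $1.10, +22.0 g protein (running total 33.0 g).
Take 2 servings of milk: spends $0.80, +16.0 g protein (running total 49.0 g).
Take 0.7 servings of pasta: spends $0.35, +4.9 g protein (running total 53.9 g).
Filling greedily by protein-per-dollar is optimal for one linear limit, giving 53.9 g.

53.9 g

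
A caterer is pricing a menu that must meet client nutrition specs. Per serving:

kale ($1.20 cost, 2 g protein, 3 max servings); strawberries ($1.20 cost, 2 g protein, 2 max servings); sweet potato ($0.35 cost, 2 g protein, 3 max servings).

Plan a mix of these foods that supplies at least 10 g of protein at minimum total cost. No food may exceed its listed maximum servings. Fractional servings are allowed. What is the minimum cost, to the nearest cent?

Cost per g of protein: sweet potato $0.1750, kale $0.6000, strawberries $0.6000.
Take 3 servings of sweet potato: +6.0 g protein for $1.05 (total $1.05, still need 4.0 g).
Take 2 servings of kale: +4.0 g protein for $2.40 (total $3.45, still need 0.0 g).
Greedy by cheapest-per-g is optimal for a single linear constraint, so the minimum cost is $3.45.

$3.45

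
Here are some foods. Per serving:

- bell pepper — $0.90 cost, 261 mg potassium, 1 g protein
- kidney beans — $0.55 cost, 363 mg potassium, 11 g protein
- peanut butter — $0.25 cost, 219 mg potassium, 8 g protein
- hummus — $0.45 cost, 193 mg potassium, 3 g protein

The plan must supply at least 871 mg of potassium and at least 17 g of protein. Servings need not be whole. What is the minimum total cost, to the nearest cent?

$0.99

This is a tiny linear program; its minimum lies at a vertex of the feasible set. List the vertices and price them.
bell pepper only: max(871/261, 17/1) = 17 servings → $15.30.
kidney beans only: max(871/363, 17/11) = 2.399 servings → $1.32.
peanut butter only: max(871/219, 17/8) = 3.977 servings → $0.99.
hummus only: max(871/193, 17/3) = 5.667 servings → $2.55.
bell pepper + kidney beans with both tight: 1.36 servings and 1.422 servings → $2.01.
bell pepper + peanut butter with both tight: 1.736 servings and 1.908 servings → $2.04.
bell pepper + hummus with both targets exact would need a negative amount; discard.
kidney beans + peanut butter: the both-tight solution has a negative serving — not a feasible corner.
kidney beans + hummus with both tight: 0.646 servings and 3.298 servings → $1.84.
peanut butter + hummus with both tight: 0.7531 servings and 3.658 servings → $1.83.
The minimum over all feasible corners is $0.99.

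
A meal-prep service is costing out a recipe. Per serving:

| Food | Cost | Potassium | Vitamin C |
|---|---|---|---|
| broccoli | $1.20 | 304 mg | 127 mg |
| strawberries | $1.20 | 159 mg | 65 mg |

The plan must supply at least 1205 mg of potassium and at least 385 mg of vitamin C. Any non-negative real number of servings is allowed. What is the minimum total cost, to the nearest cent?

$4.76

Two binding constraints pin down two serving amounts, so the optimal mix uses at most two foods. The candidates are each food alone (scaled to the tighter of potassium/vitamin C) and each pair with both constraints tight.
broccoli only: max(1205/304, 385/127) = 3.964 servings → $4.76.
strawberries only: max(1205/159, 385/65) = 7.579 servings → $9.09.
broccoli + strawberries: intersection lies outside the first quadrant.
Cheapest feasible corner: $4.76.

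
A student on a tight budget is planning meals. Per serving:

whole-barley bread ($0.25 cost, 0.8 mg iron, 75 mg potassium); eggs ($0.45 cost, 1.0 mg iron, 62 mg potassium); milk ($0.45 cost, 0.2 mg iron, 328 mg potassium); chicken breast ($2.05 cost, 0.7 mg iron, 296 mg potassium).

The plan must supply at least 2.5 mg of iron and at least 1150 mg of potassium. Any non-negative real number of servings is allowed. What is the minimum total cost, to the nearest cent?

whole-barley bread only: max(2.5/0.8, 1150/75) = 15.33 servings → $3.83.
eggs only: max(2.5/1.0, 1150/62) = 18.55 servings → $8.35.
milk only: max(2.5/0.2, 1150/328) = 12.5 servings → $5.62.
chicken breast only: max(2.5/0.7, 1150/296) = 3.885 servings → $7.96.
whole-barley bread + eggs with both targets exact would need a negative amount; discard.
whole-barley bread + milk with both tight: 2.385 servings and 2.961 servings → $1.93.
whole-barley bread + chicken breast: the both-tight solution has a negative serving — not a feasible corner.
eggs + milk with both tight: 1.869 servings and 3.153 servings → $2.26.
eggs + chicken breast with both targets exact would need a negative amount; discard.
milk + chicken breast with both tight: 0.3815 servings and 3.462 servings → $7.27.
So the least-cost plan costs $1.93.

$1.93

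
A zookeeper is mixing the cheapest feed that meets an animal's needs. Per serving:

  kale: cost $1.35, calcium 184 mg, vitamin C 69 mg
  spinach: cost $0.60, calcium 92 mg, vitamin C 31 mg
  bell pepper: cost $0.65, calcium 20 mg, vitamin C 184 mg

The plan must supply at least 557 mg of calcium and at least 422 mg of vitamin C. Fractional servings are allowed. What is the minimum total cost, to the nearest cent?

Two binding constraints pin down two serving amounts, so the optimal mix uses at most two foods. The candidates are each food alone (scaled to the tighter of calcium/vitamin C) and each pair with both constraints tight.
kale only: max(557/184, 422/69) = 6.116 servings → $8.26.
spinach only: max(557/92, 422/31) = 13.61 servings → $8.17.
bell pepper only: max(557/20, 422/184) = 27.85 servings → $18.10.
kale + spinach: the both-tight solution has a negative serving — not a feasible corner.
kale + bell pepper with both tight: 2.896 servings and 1.208 servings → $4.69.
spinach + bell pepper with both tight: 5.767 servings and 1.322 servings → $4.32.
Cheapest feasible corner: $4.32.

$4.32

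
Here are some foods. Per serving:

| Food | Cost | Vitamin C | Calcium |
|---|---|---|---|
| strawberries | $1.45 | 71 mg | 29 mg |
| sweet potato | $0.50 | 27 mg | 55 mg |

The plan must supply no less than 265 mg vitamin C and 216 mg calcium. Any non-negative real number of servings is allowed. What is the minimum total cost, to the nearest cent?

$4.91

Two binding constraints pin down two serving amounts, so the optimal mix uses at most two foods. The candidates are each food alone (scaled to the tighter of vitamin C/calcium) and each pair with both constraints tight.
strawberries only: max(265/71, 216/29) = 7.448 servings → $10.80.
sweet potato only: max(265/27, 216/55) = 9.815 servings → $4.91.
strawberries + sweet potato with both tight: 2.8 servings and 2.451 servings → $5.29.
Cheapest feasible corner: $4.91.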